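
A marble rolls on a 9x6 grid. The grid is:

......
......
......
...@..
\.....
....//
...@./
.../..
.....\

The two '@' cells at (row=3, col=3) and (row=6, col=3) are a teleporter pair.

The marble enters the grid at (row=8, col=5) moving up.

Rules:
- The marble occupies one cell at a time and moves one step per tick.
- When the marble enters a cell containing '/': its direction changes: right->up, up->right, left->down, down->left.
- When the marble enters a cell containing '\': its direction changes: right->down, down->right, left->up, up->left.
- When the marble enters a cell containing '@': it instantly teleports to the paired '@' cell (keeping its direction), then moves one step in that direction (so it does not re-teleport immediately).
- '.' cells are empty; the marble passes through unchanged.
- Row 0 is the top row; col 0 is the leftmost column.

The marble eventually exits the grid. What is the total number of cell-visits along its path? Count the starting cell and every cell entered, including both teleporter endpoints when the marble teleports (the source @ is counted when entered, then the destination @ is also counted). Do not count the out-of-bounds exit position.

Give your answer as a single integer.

Step 1: enter (8,5), '\' deflects up->left, move left to (8,4)
Step 2: enter (8,4), '.' pass, move left to (8,3)
Step 3: enter (8,3), '.' pass, move left to (8,2)
Step 4: enter (8,2), '.' pass, move left to (8,1)
Step 5: enter (8,1), '.' pass, move left to (8,0)
Step 6: enter (8,0), '.' pass, move left to (8,-1)
Step 7: at (8,-1) — EXIT via left edge, pos 8
Path length (cell visits): 6

Answer: 6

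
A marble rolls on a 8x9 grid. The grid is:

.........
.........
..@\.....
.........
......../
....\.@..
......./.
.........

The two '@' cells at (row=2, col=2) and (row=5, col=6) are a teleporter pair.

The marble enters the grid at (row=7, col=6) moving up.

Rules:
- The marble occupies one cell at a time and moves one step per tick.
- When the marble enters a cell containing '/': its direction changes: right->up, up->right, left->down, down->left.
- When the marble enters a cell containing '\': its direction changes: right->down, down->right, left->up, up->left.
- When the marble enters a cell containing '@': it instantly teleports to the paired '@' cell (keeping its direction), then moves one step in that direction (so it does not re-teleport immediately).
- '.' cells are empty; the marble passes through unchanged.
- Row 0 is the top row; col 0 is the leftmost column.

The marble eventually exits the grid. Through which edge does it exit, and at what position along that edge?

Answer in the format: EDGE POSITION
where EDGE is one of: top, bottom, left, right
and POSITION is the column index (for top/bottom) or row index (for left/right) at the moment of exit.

Answer: top 2

Derivation:
Step 1: enter (7,6), '.' pass, move up to (6,6)
Step 2: enter (6,6), '.' pass, move up to (5,6)
Step 3: enter (5,6), '@' teleport (5,6)->(2,2), also enter (2,2), move up to (1,2)
Step 4: enter (1,2), '.' pass, move up to (0,2)
Step 5: enter (0,2), '.' pass, move up to (-1,2)
Step 6: at (-1,2) — EXIT via top edge, pos 2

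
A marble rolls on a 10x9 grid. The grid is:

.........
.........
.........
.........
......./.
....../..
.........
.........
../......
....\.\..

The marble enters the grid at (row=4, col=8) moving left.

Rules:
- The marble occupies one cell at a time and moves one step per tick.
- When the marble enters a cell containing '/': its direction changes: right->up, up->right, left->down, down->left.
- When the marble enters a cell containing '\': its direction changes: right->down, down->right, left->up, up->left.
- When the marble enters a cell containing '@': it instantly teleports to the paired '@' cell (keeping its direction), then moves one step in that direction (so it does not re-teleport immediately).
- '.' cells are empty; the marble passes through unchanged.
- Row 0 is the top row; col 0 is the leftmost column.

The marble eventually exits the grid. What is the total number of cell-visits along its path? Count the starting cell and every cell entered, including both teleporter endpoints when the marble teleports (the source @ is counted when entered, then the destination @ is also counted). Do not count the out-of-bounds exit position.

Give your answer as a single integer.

Step 1: enter (4,8), '.' pass, move left to (4,7)
Step 2: enter (4,7), '/' deflects left->down, move down to (5,7)
Step 3: enter (5,7), '.' pass, move down to (6,7)
Step 4: enter (6,7), '.' pass, move down to (7,7)
Step 5: enter (7,7), '.' pass, move down to (8,7)
Step 6: enter (8,7), '.' pass, move down to (9,7)
Step 7: enter (9,7), '.' pass, move down to (10,7)
Step 8: at (10,7) — EXIT via bottom edge, pos 7
Path length (cell visits): 7

Answer: 7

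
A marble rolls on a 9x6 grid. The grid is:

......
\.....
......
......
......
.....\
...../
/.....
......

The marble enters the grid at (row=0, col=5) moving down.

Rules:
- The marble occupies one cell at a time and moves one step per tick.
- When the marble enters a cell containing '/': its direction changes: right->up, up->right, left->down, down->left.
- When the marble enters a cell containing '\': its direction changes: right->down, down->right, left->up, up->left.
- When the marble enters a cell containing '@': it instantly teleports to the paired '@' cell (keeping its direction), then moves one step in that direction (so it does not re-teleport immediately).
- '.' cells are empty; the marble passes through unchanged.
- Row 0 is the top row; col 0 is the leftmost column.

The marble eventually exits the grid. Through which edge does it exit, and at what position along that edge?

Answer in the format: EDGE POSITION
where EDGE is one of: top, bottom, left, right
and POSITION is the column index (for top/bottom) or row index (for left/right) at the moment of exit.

Step 1: enter (0,5), '.' pass, move down to (1,5)
Step 2: enter (1,5), '.' pass, move down to (2,5)
Step 3: enter (2,5), '.' pass, move down to (3,5)
Step 4: enter (3,5), '.' pass, move down to (4,5)
Step 5: enter (4,5), '.' pass, move down to (5,5)
Step 6: enter (5,5), '\' deflects down->right, move right to (5,6)
Step 7: at (5,6) — EXIT via right edge, pos 5

Answer: right 5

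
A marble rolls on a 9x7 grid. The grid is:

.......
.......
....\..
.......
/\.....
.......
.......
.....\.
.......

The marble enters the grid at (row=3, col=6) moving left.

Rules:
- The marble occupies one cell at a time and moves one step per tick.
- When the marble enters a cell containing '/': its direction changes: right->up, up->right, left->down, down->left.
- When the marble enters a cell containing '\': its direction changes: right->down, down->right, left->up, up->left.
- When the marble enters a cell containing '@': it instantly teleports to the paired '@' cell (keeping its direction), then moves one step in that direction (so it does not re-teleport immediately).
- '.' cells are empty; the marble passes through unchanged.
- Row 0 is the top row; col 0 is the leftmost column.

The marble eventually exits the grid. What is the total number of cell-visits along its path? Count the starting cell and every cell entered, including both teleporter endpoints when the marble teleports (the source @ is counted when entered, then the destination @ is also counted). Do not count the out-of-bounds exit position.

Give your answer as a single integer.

Step 1: enter (3,6), '.' pass, move left to (3,5)
Step 2: enter (3,5), '.' pass, move left to (3,4)
Step 3: enter (3,4), '.' pass, move left to (3,3)
Step 4: enter (3,3), '.' pass, move left to (3,2)
Step 5: enter (3,2), '.' pass, move left to (3,1)
Step 6: enter (3,1), '.' pass, move left to (3,0)
Step 7: enter (3,0), '.' pass, move left to (3,-1)
Step 8: at (3,-1) — EXIT via left edge, pos 3
Path length (cell visits): 7

Answer: 7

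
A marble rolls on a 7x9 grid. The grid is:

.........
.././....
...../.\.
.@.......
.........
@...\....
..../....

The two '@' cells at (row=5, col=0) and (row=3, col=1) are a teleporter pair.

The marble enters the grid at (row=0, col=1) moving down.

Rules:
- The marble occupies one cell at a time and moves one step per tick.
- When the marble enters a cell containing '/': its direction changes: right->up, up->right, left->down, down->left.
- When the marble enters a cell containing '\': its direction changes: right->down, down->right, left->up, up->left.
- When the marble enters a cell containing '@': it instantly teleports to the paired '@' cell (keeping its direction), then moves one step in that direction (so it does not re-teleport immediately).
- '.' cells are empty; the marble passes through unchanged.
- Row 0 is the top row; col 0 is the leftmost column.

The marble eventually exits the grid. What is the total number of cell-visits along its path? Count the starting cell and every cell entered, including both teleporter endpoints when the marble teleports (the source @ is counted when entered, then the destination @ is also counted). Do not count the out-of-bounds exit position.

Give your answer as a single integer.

Answer: 6

Derivation:
Step 1: enter (0,1), '.' pass, move down to (1,1)
Step 2: enter (1,1), '.' pass, move down to (2,1)
Step 3: enter (2,1), '.' pass, move down to (3,1)
Step 4: enter (3,1), '@' teleport (3,1)->(5,0), also enter (5,0), move down to (6,0)
Step 5: enter (6,0), '.' pass, move down to (7,0)
Step 6: at (7,0) — EXIT via bottom edge, pos 0
Path length (cell visits): 6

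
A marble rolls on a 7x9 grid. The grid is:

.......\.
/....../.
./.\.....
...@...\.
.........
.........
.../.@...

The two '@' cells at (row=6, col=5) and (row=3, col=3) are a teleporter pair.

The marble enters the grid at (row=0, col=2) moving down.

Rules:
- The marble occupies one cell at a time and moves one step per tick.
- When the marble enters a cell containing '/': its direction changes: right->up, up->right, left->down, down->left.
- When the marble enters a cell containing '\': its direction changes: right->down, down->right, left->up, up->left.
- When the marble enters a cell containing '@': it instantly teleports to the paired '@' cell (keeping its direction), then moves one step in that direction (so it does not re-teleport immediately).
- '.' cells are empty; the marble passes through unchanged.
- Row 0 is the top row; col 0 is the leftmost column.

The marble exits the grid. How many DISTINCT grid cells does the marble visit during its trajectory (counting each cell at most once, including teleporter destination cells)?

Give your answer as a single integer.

Answer: 7

Derivation:
Step 1: enter (0,2), '.' pass, move down to (1,2)
Step 2: enter (1,2), '.' pass, move down to (2,2)
Step 3: enter (2,2), '.' pass, move down to (3,2)
Step 4: enter (3,2), '.' pass, move down to (4,2)
Step 5: enter (4,2), '.' pass, move down to (5,2)
Step 6: enter (5,2), '.' pass, move down to (6,2)
Step 7: enter (6,2), '.' pass, move down to (7,2)
Step 8: at (7,2) — EXIT via bottom edge, pos 2
Distinct cells visited: 7 (path length 7)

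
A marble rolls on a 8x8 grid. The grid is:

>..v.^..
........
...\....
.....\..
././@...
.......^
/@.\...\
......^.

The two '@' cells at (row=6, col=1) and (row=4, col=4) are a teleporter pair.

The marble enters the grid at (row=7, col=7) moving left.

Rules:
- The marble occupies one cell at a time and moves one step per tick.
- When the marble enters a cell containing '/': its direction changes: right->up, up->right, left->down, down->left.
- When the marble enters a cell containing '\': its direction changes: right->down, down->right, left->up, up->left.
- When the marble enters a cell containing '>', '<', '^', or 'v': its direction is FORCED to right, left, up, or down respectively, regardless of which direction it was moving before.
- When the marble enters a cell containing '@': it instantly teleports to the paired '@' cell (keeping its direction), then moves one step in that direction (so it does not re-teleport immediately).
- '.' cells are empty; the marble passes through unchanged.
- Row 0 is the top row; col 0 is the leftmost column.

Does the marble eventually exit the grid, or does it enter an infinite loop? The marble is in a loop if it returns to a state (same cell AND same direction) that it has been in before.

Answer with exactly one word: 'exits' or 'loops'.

Answer: exits

Derivation:
Step 1: enter (7,7), '.' pass, move left to (7,6)
Step 2: enter (7,6), '^' forces left->up, move up to (6,6)
Step 3: enter (6,6), '.' pass, move up to (5,6)
Step 4: enter (5,6), '.' pass, move up to (4,6)
Step 5: enter (4,6), '.' pass, move up to (3,6)
Step 6: enter (3,6), '.' pass, move up to (2,6)
Step 7: enter (2,6), '.' pass, move up to (1,6)
Step 8: enter (1,6), '.' pass, move up to (0,6)
Step 9: enter (0,6), '.' pass, move up to (-1,6)
Step 10: at (-1,6) — EXIT via top edge, pos 6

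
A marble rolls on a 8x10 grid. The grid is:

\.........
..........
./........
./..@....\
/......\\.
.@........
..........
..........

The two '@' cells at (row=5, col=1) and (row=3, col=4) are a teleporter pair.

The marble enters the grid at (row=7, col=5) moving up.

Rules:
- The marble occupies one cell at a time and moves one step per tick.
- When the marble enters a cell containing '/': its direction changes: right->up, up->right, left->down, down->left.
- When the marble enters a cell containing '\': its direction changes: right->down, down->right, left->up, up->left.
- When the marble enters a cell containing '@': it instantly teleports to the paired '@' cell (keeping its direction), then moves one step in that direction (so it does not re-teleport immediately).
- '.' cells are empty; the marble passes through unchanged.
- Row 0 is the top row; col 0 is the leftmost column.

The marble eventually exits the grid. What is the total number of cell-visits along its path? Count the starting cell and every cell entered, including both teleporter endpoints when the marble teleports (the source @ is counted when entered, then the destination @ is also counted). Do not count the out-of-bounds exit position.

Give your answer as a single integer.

Step 1: enter (7,5), '.' pass, move up to (6,5)
Step 2: enter (6,5), '.' pass, move up to (5,5)
Step 3: enter (5,5), '.' pass, move up to (4,5)
Step 4: enter (4,5), '.' pass, move up to (3,5)
Step 5: enter (3,5), '.' pass, move up to (2,5)
Step 6: enter (2,5), '.' pass, move up to (1,5)
Step 7: enter (1,5), '.' pass, move up to (0,5)
Step 8: enter (0,5), '.' pass, move up to (-1,5)
Step 9: at (-1,5) — EXIT via top edge, pos 5
Path length (cell visits): 8

Answer: 8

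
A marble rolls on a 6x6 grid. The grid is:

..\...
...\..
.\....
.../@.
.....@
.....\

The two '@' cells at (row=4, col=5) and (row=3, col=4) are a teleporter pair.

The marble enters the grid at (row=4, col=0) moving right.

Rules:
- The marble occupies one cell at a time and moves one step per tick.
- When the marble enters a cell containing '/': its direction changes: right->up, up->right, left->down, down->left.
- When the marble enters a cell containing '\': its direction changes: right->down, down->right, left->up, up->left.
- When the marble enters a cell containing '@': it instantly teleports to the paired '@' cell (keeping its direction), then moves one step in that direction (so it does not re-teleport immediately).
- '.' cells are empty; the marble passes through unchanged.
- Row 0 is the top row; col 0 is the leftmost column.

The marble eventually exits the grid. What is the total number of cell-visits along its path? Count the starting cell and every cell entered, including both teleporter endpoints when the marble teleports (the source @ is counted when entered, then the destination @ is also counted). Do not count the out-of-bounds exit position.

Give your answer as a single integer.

Answer: 8

Derivation:
Step 1: enter (4,0), '.' pass, move right to (4,1)
Step 2: enter (4,1), '.' pass, move right to (4,2)
Step 3: enter (4,2), '.' pass, move right to (4,3)
Step 4: enter (4,3), '.' pass, move right to (4,4)
Step 5: enter (4,4), '.' pass, move right to (4,5)
Step 6: enter (4,5), '@' teleport (4,5)->(3,4), also enter (3,4), move right to (3,5)
Step 7: enter (3,5), '.' pass, move right to (3,6)
Step 8: at (3,6) — EXIT via right edge, pos 3
Path length (cell visits): 8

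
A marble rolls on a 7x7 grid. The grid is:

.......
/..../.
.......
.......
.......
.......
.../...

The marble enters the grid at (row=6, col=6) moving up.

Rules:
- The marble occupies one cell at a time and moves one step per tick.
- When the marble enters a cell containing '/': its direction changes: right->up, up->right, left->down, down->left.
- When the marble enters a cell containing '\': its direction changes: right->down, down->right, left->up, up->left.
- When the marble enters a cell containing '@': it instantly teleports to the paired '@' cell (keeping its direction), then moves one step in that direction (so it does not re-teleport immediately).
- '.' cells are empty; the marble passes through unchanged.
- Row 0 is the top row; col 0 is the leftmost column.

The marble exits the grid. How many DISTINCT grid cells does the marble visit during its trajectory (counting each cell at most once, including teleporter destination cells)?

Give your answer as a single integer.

Step 1: enter (6,6), '.' pass, move up to (5,6)
Step 2: enter (5,6), '.' pass, move up to (4,6)
Step 3: enter (4,6), '.' pass, move up to (3,6)
Step 4: enter (3,6), '.' pass, move up to (2,6)
Step 5: enter (2,6), '.' pass, move up to (1,6)
Step 6: enter (1,6), '.' pass, move up to (0,6)
Step 7: enter (0,6), '.' pass, move up to (-1,6)
Step 8: at (-1,6) — EXIT via top edge, pos 6
Distinct cells visited: 7 (path length 7)

Answer: 7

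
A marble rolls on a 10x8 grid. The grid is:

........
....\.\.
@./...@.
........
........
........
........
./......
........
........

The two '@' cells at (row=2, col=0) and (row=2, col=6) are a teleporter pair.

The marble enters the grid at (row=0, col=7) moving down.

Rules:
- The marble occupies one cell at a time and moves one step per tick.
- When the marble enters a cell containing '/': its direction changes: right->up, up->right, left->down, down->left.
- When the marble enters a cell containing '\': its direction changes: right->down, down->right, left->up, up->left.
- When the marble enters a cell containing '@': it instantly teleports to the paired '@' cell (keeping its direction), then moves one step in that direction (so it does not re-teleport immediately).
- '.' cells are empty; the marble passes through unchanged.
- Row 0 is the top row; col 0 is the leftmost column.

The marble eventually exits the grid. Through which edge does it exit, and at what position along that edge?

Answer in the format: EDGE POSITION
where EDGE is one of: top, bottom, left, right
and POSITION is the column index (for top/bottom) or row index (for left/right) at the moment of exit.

Answer: bottom 7

Derivation:
Step 1: enter (0,7), '.' pass, move down to (1,7)
Step 2: enter (1,7), '.' pass, move down to (2,7)
Step 3: enter (2,7), '.' pass, move down to (3,7)
Step 4: enter (3,7), '.' pass, move down to (4,7)
Step 5: enter (4,7), '.' pass, move down to (5,7)
Step 6: enter (5,7), '.' pass, move down to (6,7)
Step 7: enter (6,7), '.' pass, move down to (7,7)
Step 8: enter (7,7), '.' pass, move down to (8,7)
Step 9: enter (8,7), '.' pass, move down to (9,7)
Step 10: enter (9,7), '.' pass, move down to (10,7)
Step 11: at (10,7) — EXIT via bottom edge, pos 7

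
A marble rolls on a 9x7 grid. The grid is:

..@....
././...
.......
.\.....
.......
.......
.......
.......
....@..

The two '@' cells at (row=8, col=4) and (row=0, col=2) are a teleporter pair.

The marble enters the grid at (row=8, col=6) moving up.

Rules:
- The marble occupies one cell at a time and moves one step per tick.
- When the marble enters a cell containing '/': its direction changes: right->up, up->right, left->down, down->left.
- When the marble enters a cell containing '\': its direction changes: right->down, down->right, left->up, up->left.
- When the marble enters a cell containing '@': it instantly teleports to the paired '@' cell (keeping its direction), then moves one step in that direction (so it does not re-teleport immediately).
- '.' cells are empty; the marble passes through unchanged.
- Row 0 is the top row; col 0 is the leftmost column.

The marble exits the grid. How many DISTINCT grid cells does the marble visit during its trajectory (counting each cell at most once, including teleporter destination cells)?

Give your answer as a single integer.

Answer: 9

Derivation:
Step 1: enter (8,6), '.' pass, move up to (7,6)
Step 2: enter (7,6), '.' pass, move up to (6,6)
Step 3: enter (6,6), '.' pass, move up to (5,6)
Step 4: enter (5,6), '.' pass, move up to (4,6)
Step 5: enter (4,6), '.' pass, move up to (3,6)
Step 6: enter (3,6), '.' pass, move up to (2,6)
Step 7: enter (2,6), '.' pass, move up to (1,6)
Step 8: enter (1,6), '.' pass, move up to (0,6)
Step 9: enter (0,6), '.' pass, move up to (-1,6)
Step 10: at (-1,6) — EXIT via top edge, pos 6
Distinct cells visited: 9 (path length 9)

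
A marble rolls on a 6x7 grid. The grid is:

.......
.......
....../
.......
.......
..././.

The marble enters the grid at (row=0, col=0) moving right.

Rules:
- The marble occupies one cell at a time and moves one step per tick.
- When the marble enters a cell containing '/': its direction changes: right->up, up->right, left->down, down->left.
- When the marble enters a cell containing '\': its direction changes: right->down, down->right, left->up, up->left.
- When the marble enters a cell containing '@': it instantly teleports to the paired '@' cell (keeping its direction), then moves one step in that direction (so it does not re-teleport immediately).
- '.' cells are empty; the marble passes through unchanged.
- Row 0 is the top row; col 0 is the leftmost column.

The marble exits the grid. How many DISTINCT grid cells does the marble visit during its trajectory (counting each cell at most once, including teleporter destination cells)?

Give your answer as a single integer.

Step 1: enter (0,0), '.' pass, move right to (0,1)
Step 2: enter (0,1), '.' pass, move right to (0,2)
Step 3: enter (0,2), '.' pass, move right to (0,3)
Step 4: enter (0,3), '.' pass, move right to (0,4)
Step 5: enter (0,4), '.' pass, move right to (0,5)
Step 6: enter (0,5), '.' pass, move right to (0,6)
Step 7: enter (0,6), '.' pass, move right to (0,7)
Step 8: at (0,7) — EXIT via right edge, pos 0
Distinct cells visited: 7 (path length 7)

Answer: 7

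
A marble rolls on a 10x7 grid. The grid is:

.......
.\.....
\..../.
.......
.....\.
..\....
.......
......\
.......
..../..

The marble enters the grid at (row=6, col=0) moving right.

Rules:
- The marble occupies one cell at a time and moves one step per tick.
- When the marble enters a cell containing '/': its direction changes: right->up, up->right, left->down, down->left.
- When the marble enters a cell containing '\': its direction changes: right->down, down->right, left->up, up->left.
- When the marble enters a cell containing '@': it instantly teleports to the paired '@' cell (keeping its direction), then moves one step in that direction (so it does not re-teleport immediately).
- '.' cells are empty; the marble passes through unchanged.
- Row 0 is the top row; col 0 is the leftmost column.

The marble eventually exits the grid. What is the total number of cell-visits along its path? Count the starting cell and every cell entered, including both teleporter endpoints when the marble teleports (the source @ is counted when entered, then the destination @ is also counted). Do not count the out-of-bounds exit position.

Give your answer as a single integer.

Step 1: enter (6,0), '.' pass, move right to (6,1)
Step 2: enter (6,1), '.' pass, move right to (6,2)
Step 3: enter (6,2), '.' pass, move right to (6,3)
Step 4: enter (6,3), '.' pass, move right to (6,4)
Step 5: enter (6,4), '.' pass, move right to (6,5)
Step 6: enter (6,5), '.' pass, move right to (6,6)
Step 7: enter (6,6), '.' pass, move right to (6,7)
Step 8: at (6,7) — EXIT via right edge, pos 6
Path length (cell visits): 7

Answer: 7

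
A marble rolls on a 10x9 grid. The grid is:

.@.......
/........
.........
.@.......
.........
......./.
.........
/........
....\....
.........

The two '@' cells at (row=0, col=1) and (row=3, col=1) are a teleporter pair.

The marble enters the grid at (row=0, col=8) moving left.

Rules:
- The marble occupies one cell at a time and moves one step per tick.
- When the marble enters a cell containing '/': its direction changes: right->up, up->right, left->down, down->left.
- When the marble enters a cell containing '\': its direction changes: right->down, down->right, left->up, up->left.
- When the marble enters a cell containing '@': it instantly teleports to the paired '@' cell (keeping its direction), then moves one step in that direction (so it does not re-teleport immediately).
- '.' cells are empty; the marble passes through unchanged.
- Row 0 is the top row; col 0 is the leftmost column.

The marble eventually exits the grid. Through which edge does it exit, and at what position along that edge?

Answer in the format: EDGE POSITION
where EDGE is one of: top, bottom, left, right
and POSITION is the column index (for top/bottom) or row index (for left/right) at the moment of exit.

Step 1: enter (0,8), '.' pass, move left to (0,7)
Step 2: enter (0,7), '.' pass, move left to (0,6)
Step 3: enter (0,6), '.' pass, move left to (0,5)
Step 4: enter (0,5), '.' pass, move left to (0,4)
Step 5: enter (0,4), '.' pass, move left to (0,3)
Step 6: enter (0,3), '.' pass, move left to (0,2)
Step 7: enter (0,2), '.' pass, move left to (0,1)
Step 8: enter (0,1), '@' teleport (0,1)->(3,1), also enter (3,1), move left to (3,0)
Step 9: enter (3,0), '.' pass, move left to (3,-1)
Step 10: at (3,-1) — EXIT via left edge, pos 3

Answer: left 3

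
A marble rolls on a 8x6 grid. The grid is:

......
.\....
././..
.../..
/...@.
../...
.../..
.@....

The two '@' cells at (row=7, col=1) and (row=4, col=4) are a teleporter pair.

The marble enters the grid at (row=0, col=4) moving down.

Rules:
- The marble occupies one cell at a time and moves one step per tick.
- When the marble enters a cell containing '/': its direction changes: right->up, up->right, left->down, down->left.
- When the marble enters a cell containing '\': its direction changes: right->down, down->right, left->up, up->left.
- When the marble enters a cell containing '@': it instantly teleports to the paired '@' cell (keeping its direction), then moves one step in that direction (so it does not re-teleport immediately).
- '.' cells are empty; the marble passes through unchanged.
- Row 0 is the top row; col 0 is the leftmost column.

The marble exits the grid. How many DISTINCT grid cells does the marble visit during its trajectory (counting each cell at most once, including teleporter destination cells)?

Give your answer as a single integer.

Step 1: enter (0,4), '.' pass, move down to (1,4)
Step 2: enter (1,4), '.' pass, move down to (2,4)
Step 3: enter (2,4), '.' pass, move down to (3,4)
Step 4: enter (3,4), '.' pass, move down to (4,4)
Step 5: enter (4,4), '@' teleport (4,4)->(7,1), also enter (7,1), move down to (8,1)
Step 6: at (8,1) — EXIT via bottom edge, pos 1
Distinct cells visited: 6 (path length 6)

Answer: 6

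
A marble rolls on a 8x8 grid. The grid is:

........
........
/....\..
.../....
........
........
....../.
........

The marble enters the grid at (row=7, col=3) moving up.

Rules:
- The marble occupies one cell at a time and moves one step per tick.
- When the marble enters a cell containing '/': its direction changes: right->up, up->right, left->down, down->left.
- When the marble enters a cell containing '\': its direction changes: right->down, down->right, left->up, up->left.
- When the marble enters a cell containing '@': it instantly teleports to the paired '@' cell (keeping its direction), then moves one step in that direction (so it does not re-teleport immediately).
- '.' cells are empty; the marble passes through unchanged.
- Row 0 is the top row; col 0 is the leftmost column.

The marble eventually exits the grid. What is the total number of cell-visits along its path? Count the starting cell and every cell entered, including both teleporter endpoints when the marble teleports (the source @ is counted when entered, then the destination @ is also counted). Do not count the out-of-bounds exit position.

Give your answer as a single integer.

Step 1: enter (7,3), '.' pass, move up to (6,3)
Step 2: enter (6,3), '.' pass, move up to (5,3)
Step 3: enter (5,3), '.' pass, move up to (4,3)
Step 4: enter (4,3), '.' pass, move up to (3,3)
Step 5: enter (3,3), '/' deflects up->right, move right to (3,4)
Step 6: enter (3,4), '.' pass, move right to (3,5)
Step 7: enter (3,5), '.' pass, move right to (3,6)
Step 8: enter (3,6), '.' pass, move right to (3,7)
Step 9: enter (3,7), '.' pass, move right to (3,8)
Step 10: at (3,8) — EXIT via right edge, pos 3
Path length (cell visits): 9

Answer: 9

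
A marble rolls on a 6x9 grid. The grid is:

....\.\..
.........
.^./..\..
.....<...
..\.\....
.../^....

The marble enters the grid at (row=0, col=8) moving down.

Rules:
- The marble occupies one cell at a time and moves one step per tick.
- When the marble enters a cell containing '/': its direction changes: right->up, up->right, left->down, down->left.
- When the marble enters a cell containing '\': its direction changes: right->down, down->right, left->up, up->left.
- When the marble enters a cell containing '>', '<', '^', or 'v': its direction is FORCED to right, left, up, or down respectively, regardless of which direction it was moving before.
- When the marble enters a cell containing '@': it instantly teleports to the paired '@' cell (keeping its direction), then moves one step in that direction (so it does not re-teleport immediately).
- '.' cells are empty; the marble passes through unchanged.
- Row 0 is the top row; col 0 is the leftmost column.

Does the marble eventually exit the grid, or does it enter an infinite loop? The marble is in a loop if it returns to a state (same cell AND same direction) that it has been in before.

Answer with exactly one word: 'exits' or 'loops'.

Answer: exits

Derivation:
Step 1: enter (0,8), '.' pass, move down to (1,8)
Step 2: enter (1,8), '.' pass, move down to (2,8)
Step 3: enter (2,8), '.' pass, move down to (3,8)
Step 4: enter (3,8), '.' pass, move down to (4,8)
Step 5: enter (4,8), '.' pass, move down to (5,8)
Step 6: enter (5,8), '.' pass, move down to (6,8)
Step 7: at (6,8) — EXIT via bottom edge, pos 8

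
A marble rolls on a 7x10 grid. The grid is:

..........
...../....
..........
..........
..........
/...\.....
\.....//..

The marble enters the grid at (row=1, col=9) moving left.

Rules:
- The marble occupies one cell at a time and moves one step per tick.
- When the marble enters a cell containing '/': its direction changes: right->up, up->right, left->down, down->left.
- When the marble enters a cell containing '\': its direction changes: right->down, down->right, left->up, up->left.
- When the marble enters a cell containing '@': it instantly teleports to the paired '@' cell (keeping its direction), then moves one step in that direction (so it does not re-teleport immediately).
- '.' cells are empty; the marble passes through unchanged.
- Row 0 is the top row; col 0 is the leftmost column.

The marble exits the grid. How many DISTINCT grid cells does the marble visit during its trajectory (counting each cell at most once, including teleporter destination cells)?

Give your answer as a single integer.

Step 1: enter (1,9), '.' pass, move left to (1,8)
Step 2: enter (1,8), '.' pass, move left to (1,7)
Step 3: enter (1,7), '.' pass, move left to (1,6)
Step 4: enter (1,6), '.' pass, move left to (1,5)
Step 5: enter (1,5), '/' deflects left->down, move down to (2,5)
Step 6: enter (2,5), '.' pass, move down to (3,5)
Step 7: enter (3,5), '.' pass, move down to (4,5)
Step 8: enter (4,5), '.' pass, move down to (5,5)
Step 9: enter (5,5), '.' pass, move down to (6,5)
Step 10: enter (6,5), '.' pass, move down to (7,5)
Step 11: at (7,5) — EXIT via bottom edge, pos 5
Distinct cells visited: 10 (path length 10)

Answer: 10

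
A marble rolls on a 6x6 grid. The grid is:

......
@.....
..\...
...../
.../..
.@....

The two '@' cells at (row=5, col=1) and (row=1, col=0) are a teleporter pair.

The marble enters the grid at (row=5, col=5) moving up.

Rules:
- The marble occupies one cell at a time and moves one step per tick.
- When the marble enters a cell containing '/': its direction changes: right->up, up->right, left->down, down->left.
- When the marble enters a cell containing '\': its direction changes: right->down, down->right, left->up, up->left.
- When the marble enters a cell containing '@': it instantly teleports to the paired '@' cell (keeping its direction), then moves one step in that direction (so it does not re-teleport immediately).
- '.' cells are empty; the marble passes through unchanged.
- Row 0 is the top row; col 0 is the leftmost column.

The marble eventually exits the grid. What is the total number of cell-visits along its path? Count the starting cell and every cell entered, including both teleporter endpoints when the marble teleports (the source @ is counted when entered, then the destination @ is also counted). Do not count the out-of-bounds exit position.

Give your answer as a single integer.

Answer: 3

Derivation:
Step 1: enter (5,5), '.' pass, move up to (4,5)
Step 2: enter (4,5), '.' pass, move up to (3,5)
Step 3: enter (3,5), '/' deflects up->right, move right to (3,6)
Step 4: at (3,6) — EXIT via right edge, pos 3
Path length (cell visits): 3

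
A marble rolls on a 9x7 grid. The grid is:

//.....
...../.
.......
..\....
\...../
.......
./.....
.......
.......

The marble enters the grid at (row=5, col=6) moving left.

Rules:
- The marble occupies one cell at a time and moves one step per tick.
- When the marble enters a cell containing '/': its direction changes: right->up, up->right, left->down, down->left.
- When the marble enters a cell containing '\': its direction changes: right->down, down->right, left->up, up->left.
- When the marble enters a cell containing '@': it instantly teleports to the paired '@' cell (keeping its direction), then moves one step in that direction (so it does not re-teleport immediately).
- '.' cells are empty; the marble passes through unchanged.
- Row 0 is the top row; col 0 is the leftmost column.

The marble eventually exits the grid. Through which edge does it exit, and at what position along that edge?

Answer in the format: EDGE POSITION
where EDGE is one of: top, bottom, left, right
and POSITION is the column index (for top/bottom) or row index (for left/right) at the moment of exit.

Answer: left 5

Derivation:
Step 1: enter (5,6), '.' pass, move left to (5,5)
Step 2: enter (5,5), '.' pass, move left to (5,4)
Step 3: enter (5,4), '.' pass, move left to (5,3)
Step 4: enter (5,3), '.' pass, move left to (5,2)
Step 5: enter (5,2), '.' pass, move left to (5,1)
Step 6: enter (5,1), '.' pass, move left to (5,0)
Step 7: enter (5,0), '.' pass, move left to (5,-1)
Step 8: at (5,-1) — EXIT via left edge, pos 5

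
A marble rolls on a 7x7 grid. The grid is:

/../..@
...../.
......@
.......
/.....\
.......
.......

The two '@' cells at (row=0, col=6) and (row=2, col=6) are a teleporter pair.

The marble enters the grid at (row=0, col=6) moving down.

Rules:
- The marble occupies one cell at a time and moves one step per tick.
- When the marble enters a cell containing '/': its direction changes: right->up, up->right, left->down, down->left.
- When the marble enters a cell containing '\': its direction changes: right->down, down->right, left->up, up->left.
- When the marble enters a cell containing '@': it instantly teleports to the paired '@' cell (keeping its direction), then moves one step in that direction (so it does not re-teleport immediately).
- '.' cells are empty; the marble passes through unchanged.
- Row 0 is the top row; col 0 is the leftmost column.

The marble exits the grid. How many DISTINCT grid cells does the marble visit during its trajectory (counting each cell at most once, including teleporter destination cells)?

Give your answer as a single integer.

Step 1: enter (0,6), '@' teleport (0,6)->(2,6), also enter (2,6), move down to (3,6)
Step 2: enter (3,6), '.' pass, move down to (4,6)
Step 3: enter (4,6), '\' deflects down->right, move right to (4,7)
Step 4: at (4,7) — EXIT via right edge, pos 4
Distinct cells visited: 4 (path length 4)

Answer: 4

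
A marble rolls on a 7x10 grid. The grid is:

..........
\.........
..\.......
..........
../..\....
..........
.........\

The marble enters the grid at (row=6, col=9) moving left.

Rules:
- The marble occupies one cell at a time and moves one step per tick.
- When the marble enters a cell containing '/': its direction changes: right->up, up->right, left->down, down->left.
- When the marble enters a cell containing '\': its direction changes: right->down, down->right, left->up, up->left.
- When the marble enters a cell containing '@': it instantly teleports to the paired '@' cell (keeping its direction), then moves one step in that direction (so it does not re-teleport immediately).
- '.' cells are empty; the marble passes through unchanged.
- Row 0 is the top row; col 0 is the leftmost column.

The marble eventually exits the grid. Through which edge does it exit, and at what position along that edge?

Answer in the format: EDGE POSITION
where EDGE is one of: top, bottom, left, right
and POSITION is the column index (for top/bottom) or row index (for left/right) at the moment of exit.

Answer: top 9

Derivation:
Step 1: enter (6,9), '\' deflects left->up, move up to (5,9)
Step 2: enter (5,9), '.' pass, move up to (4,9)
Step 3: enter (4,9), '.' pass, move up to (3,9)
Step 4: enter (3,9), '.' pass, move up to (2,9)
Step 5: enter (2,9), '.' pass, move up to (1,9)
Step 6: enter (1,9), '.' pass, move up to (0,9)
Step 7: enter (0,9), '.' pass, move up to (-1,9)
Step 8: at (-1,9) — EXIT via top edge, pos 9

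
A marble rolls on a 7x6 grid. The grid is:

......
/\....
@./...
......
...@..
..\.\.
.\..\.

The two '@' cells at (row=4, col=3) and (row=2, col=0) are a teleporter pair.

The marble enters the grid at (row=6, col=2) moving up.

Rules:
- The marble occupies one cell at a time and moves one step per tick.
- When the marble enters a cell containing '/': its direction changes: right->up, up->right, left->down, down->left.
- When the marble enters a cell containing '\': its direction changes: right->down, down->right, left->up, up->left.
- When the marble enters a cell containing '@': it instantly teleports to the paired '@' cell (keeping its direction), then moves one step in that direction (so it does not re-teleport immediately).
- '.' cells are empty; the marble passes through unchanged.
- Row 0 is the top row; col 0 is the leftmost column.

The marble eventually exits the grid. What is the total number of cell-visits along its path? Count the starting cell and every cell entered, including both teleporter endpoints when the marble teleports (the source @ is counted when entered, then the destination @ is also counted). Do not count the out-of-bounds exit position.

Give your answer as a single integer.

Step 1: enter (6,2), '.' pass, move up to (5,2)
Step 2: enter (5,2), '\' deflects up->left, move left to (5,1)
Step 3: enter (5,1), '.' pass, move left to (5,0)
Step 4: enter (5,0), '.' pass, move left to (5,-1)
Step 5: at (5,-1) — EXIT via left edge, pos 5
Path length (cell visits): 4

Answer: 4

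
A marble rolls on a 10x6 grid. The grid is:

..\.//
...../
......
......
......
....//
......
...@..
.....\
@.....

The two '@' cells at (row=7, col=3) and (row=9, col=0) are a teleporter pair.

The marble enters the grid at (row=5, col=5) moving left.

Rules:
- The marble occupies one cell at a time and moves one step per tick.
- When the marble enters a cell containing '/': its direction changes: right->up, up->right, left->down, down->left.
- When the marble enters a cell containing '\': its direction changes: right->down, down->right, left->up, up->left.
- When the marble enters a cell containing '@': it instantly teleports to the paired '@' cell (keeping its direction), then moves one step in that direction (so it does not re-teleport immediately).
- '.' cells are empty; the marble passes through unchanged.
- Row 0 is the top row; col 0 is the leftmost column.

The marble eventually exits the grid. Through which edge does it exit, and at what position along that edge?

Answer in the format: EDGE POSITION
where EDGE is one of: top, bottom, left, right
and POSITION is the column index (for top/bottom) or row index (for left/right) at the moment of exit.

Step 1: enter (5,5), '/' deflects left->down, move down to (6,5)
Step 2: enter (6,5), '.' pass, move down to (7,5)
Step 3: enter (7,5), '.' pass, move down to (8,5)
Step 4: enter (8,5), '\' deflects down->right, move right to (8,6)
Step 5: at (8,6) — EXIT via right edge, pos 8

Answer: right 8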